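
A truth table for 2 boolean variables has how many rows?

The 2-cube has 2^2 = 4 vertices.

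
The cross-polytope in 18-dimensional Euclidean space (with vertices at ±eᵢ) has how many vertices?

An n-cross-polytope has 2n vertices; here n = 18, giving 36.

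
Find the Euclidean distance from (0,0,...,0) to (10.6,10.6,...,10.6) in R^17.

||(10.6,10.6,...,10.6)|| = √(17)·10.6 ≈ 43.7049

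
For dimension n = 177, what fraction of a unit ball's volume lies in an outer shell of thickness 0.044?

1 - (1-0.044)^177 ≈ 0.999652 ≈ 99.9652%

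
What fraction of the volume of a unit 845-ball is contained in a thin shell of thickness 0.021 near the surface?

1 - (1-0.021)^845 ≈ 0.9999999837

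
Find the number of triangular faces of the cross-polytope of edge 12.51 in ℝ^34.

f_2(34-orthoplex) = 2^3 · (34 choose 3) = 47872.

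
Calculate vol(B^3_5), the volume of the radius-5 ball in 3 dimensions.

V = 500·π/3 ≈ 523.599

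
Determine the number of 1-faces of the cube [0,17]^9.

Number of 1-faces = C(9,1) · 2^(9-1) = 9 · 256 = 2304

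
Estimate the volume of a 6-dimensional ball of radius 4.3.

The n-ball volume is π^(n/2)·r^n/Γ(n/2+1). With n=6, r=4.3: V ≈ 32667.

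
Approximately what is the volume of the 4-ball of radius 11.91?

Volume = π^{4/2}·(11.91)^4/Γ(3) ≈ 99292.6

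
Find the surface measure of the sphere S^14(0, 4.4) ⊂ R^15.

|∂B_15(4.4)| ≈ 5.83255e+09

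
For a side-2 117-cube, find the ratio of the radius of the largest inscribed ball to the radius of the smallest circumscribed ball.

r_in / r_out = (2/2) / (2√117/2) = 1/√117 ≈ 0.09245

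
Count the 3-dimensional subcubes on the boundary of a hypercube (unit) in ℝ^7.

Choose 3 of 7 axes to span the face (C(7,3) = 35 ways), then fix each of the remaining 4 coordinates at one of its two extreme values (2^4 = 16 ways): 35·16 = 560.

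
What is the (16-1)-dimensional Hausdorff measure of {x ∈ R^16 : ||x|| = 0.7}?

|∂B_16(0.7)| ≈ 0.0178759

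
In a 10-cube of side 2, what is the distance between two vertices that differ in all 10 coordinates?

The space diagonal of an n-cube of side s is s√n. Here 2·√10 ≈ 6.32456.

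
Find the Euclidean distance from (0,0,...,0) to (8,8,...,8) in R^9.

d = √(8² + 8² + ... + 8²) [9 terms] = √(9·8²) = 8√9 = 24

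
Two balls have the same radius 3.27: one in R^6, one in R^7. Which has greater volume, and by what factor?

V_6(3.27) ≈ 6318.08, V_7(3.27) ≈ 18889.2. The 7-ball is larger by a factor of 2.99.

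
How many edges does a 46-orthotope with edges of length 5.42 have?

Each of the 2^46 = 70368744177664 vertices has degree 46; total edges = 46·2^46/2 = 1618481116086272.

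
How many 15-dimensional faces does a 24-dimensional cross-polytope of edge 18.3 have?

An n-cross-polytope has 2^(k+1)·C(n,k+1) k-faces. Here 2^16·C(24,16) = 65536·735471 = 48199827456.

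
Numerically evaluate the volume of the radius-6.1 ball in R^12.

V_12(6.1) = π^(12/2) · (6.1)^12 / Γ(12/2 + 1) ≈ 3.54425e+09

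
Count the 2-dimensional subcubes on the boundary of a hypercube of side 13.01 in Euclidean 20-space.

Number of 2-faces = C(20,2) · 2^(20-2) = 190 · 262144 = 49807360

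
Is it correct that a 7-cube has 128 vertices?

True. The 7-cube has 2^7 = 128 vertices.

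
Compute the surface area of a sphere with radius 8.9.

S_3(8.9) = 2·π^(3/2)·(8.9)^2 / Γ(3/2) = 4πr² = 4π·(8.9)² ≈ 995.382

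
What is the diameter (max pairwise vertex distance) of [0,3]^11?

Diagonal = √11 · 3 ≈ 9.94987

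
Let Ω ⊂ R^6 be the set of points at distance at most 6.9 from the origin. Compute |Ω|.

V_6(6.9) = π^(6/2) · (6.9)^6 / Γ(6/2 + 1) ≈ 557690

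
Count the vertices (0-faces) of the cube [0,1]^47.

An n-cube has 2^n vertices; for n = 47 that is 2^47 = 140737488355328.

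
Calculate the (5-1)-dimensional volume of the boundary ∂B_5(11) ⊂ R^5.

|∂B_5(11)| = 117128·π^2/3 ≈ 385336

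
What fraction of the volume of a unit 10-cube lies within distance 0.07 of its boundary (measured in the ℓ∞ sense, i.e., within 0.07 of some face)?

The inner cube has side 1-2·0.07 = 0.86 and volume (0.86)^10 ≈ 0.2213, so the shell holds 0.778698 of the volume.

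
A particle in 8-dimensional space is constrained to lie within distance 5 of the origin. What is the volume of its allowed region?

V = 390625·π^4/24 ≈ 1.58543e+06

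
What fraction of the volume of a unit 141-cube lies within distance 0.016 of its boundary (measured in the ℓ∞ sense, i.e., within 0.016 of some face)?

The inner cube has side 1-2·0.016 = 0.968 and volume (0.968)^141 ≈ 0.0102, so the shell holds 0.989804 of the volume.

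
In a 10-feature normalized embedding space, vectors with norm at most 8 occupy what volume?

The n-ball volume is π^(n/2)·r^n/Γ(n/2+1). With n=10, r=8: V = 134217728·π^5/15 ≈ 2.73822e+09.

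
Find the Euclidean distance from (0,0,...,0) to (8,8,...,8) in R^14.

d = √(8² + 8² + ... + 8²) [14 terms] = √(14·8²) = 8√14 ≈ 29.9333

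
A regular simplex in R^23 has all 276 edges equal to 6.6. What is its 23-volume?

Volume = 6.6^23 · √(24/2^23) / 23! ≈ 4.62676e-07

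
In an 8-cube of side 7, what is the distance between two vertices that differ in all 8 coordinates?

Diagonal = √8 · 7 ≈ 19.799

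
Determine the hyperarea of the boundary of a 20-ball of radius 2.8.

|∂B_20(2.8)| ≈ 1.61722e+08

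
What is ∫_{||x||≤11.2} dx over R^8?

The n-ball volume is π^(n/2)·r^n/Γ(n/2+1). With n=8, r=11.2: V ≈ 1.00492e+09.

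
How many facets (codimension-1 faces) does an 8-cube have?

Number of 7-faces = C(8,7) · 2^(8-7) = 8 · 2 = 16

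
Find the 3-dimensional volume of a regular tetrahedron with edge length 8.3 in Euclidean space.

Volume = (√2/12) · 8.3³ = 67.3857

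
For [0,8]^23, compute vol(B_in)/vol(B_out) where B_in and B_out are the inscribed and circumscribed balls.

Volume scales as r^n, and r_in/r_out = 1/√23, giving (1/√23)^23 ≈ 2.18842e-16.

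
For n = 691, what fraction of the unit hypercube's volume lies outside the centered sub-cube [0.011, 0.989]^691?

The inner cube has side 1-2·0.011 = 0.978 and volume (0.978)^691 ≈ 2.109e-07, so the shell holds 0.9999997891 of the volume.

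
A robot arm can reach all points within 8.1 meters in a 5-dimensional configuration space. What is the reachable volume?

Volume = π^{5/2}·(8.1)^5/Γ(7/2) ≈ 183537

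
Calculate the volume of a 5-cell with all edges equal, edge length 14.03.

For a regular n-simplex with edge a, V = (a^n / n!)·√((n+1)/2^n). With a=14.03, n=4: V ≈ 902.494.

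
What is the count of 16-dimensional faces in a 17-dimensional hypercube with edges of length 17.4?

f_16(17-cube) = (17 choose 16) · 2^1 = 34.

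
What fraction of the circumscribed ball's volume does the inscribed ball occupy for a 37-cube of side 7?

V_in/V_out = n^(-n/2) = 37^(-37/2) ≈ 9.73348e-30.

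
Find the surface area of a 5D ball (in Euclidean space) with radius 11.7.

The surface area of an n-ball is 2π^(n/2) r^(n-1) / Γ(n/2). For n=5, r=11.7: 493187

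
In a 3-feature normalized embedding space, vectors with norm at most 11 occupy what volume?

V_3(11) = π^(3/2) · (11)^3 / Γ(3/2 + 1) = 5324·π/3 ≈ 5575.28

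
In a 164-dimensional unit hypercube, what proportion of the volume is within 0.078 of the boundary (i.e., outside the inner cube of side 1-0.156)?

1 - (1 - 2·0.078)^164 = 1 - 0.844^164 ≈ 1 - 8.321e-13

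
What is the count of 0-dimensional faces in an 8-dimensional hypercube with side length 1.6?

Choose 0 of 8 axes to span the face (C(8,0) = 1 way), then fix each of the remaining 8 coordinates at one of its two extreme values (2^8 = 256 ways): 1·256 = 256.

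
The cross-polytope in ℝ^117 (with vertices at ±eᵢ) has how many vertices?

The vertices are ±e_1, ..., ±e_117, so there are 2·117 = 234.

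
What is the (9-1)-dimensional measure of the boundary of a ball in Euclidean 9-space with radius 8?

S = n·V_n(r)/r = 9·V_9(8)/8 (volume-to-surface relation), giving 536870912·π^4/105 ≈ 4.98058e+08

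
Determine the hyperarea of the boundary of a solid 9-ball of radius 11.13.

S_9(11.13) = 2·π^(9/2)·(11.13)^8 / Γ(9/2) ≈ 6.99071e+09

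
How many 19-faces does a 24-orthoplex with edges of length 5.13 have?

f_19(24-orthoplex) = 2^20 · (24 choose 20) = 11142168576.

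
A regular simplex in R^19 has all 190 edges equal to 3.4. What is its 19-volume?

For a regular n-simplex with edge a, V = (a^n / n!)·√((n+1)/2^n). With a=3.4, n=19: V ≈ 6.36407e-10.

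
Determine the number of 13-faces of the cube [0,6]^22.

An n-cube has C(n,k)·2^(n-k) k-faces. Here C(22,13)·2^9 = 497420·512 = 254679040.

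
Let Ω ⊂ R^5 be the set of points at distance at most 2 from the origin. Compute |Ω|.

V_5(2) = π^(5/2) · (2)^5 / Γ(5/2 + 1) = 256·π^2/15 ≈ 168.441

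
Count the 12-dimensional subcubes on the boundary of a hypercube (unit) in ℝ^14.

Number of 12-faces = C(14,12) · 2^(14-12) = 91 · 4 = 364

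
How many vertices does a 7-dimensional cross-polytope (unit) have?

An n-cross-polytope has 2n vertices; here n = 7, giving 14.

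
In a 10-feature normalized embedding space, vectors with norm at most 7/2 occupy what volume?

The n-ball volume is π^(n/2)·r^n/Γ(n/2+1). With n=10, r=7/2: V = 282475249·π^5/122880 ≈ 703475.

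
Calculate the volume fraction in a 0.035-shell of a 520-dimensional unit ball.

Shell fraction = 1 - (1-0.035)^520 ≈ 0.999999991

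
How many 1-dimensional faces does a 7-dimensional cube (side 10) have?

Choose 1 of 7 axes to span the face (C(7,1) = 7 ways), then fix each of the remaining 6 coordinates at one of its two extreme values (2^6 = 64 ways): 7·64 = 448.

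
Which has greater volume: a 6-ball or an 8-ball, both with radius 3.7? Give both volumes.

V_6(3.7) ≈ 13258.9. V_8(3.7) ≈ 142561. The 8-ball is larger.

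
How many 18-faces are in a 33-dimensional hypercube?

f_18(33-cube) = (33 choose 18) · 2^15 = 33985603829760.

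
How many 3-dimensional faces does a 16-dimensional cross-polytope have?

Number of 3-faces = 2^(3+1) · C(16,3+1) = 16 · 1820 = 29120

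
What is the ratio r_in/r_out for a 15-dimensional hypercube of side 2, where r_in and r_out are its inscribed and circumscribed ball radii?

For an n-cube of any side s, the inradius is s/2 and the circumradius is s√n/2, so the ratio is 1/√15 ≈ 0.258199.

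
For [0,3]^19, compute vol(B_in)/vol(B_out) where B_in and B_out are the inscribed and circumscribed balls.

Volume scales as r^n, and r_in/r_out = 1/√19, giving (1/√19)^19 ≈ 7.10953e-13.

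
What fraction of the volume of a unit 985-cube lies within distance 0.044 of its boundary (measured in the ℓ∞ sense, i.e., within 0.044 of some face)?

1 - (1 - 2·0.044)^985 = 1 - 0.912^985 ≈ 1 - 3.935e-40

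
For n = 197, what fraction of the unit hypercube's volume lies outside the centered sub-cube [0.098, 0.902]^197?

1 - (1 - 2·0.098)^197 = 1 - 0.804^197 ≈ 1 - 2.165e-19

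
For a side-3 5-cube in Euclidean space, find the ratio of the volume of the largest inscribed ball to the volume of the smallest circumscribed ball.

The radii are 3/2 and 3√5/2, so the volume ratio is (1/√5)^5 = 5^{-5/2} ≈ 0.0178885.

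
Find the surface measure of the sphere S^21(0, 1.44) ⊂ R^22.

S = n·V_n(r)/r = 22·V_22(1.44)/1.44 (volume-to-surface relation), giving 343.185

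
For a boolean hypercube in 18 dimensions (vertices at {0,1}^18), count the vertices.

Each vertex is a binary string of length 18, so there are 2^18 = 262144.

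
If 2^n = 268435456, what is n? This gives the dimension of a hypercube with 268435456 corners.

2^n = 268435456 ⇒ n = log_2(268435456) = 28.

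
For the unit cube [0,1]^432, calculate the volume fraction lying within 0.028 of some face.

1 - (1 - 2·0.028)^432 = 1 - 0.944^432 ≈ 1 - 1.541e-11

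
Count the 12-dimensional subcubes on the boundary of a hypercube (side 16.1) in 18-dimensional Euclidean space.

Number of 12-faces = C(18,12) · 2^(18-12) = 18564 · 64 = 1188096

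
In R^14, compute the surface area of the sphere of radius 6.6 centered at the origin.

S = n·V_n(r)/r = 14·V_14(6.6)/6.6 (volume-to-surface relation), giving 3.78284e+11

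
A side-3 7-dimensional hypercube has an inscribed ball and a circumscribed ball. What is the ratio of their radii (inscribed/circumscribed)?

r_in = 3/2 (half the side); r_out = 3√7/2 (half the diagonal). Ratio = 1/√7 ≈ 0.377964.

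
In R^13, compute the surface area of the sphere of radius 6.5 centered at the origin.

S_13(6.5) = 2·π^(13/2)·(6.5)^12 / Γ(13/2) = 23298085122481·π^6/332640 ≈ 6.73356e+10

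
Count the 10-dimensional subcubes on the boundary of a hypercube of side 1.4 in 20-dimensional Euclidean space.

Choose 10 of 20 axes to span the face (C(20,10) = 184756 ways), then fix each of the remaining 10 coordinates at one of its two extreme values (2^10 = 1024 ways): 184756·1024 = 189190144.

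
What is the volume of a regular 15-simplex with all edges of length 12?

V = (12^15 / 15!) · √((15+1) / 2^15) ≈ 260.348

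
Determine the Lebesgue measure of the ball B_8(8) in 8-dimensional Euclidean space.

The n-ball volume is π^(n/2)·r^n/Γ(n/2+1). With n=8, r=8: V = 2097152·π^4/3 ≈ 6.80939e+07.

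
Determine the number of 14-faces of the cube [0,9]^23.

Choose 14 of 23 axes to span the face (C(23,14) = 817190 ways), then fix each of the remaining 9 coordinates at one of its two extreme values (2^9 = 512 ways): 817190·512 = 418401280.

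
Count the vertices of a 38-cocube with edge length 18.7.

The 38-dimensional cross-polytope has 2n = 2·38 = 76 vertices.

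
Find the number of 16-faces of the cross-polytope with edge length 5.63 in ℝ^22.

Each 16-face is the convex hull of 17 vertices, one chosen as ±e_i from each of 17 distinct axes: 2^17·C(22,17) = 3451650048.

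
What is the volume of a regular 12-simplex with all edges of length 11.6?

Volume = 11.6^12 · √(13/2^12) / 12! ≈ 698.153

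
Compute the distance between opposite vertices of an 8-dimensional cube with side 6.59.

d = √(6.59² + 6.59² + ... + 6.59²) [8 terms] = √(8·6.59²) = 6.59√8 ≈ 18.6393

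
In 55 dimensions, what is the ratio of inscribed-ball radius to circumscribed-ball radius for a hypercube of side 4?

r_in = 4/2 (half the side); r_out = 4√55/2 (half the diagonal). Ratio = 1/√55 ≈ 0.13484.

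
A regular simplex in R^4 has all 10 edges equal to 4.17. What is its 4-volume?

Volume = 4.17^4 · √(5/2^4) / 4! ≈ 7.043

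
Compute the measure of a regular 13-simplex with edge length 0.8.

V = (0.8^13 / 13!) · √((13+1) / 2^13) ≈ 3.64971e-13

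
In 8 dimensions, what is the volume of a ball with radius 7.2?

Volume = π^{8/2}·(7.2)^8/Γ(5) ≈ 2.93122e+07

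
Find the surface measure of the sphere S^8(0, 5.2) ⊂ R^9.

The surface area of an n-ball is 2π^(n/2) r^(n-1) / Γ(n/2). For n=9, r=5.2: 1.58704e+07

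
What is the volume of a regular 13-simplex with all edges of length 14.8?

V = (14.8^13 / 13!) · √((13+1) / 2^13) ≈ 10851.5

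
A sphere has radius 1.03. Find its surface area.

The surface area of an n-ball is 2π^(n/2) r^(n-1) / Γ(n/2). For n=3, r=1.03: 4πr² = 4π·(1.03)² ≈ 13.3317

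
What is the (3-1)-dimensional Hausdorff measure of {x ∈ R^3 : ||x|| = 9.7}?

S_3(9.7) = 2·π^(3/2)·(9.7)^2 / Γ(3/2) = 4πr² = 4π·(9.7)² ≈ 1182.37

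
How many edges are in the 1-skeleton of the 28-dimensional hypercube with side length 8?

The 28-cube has n·2^(n-1) = 28·2^27 = 28·134217728 = 3758096384 edges.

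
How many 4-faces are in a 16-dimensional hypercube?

f_4(16-cube) = (16 choose 4) · 2^12 = 7454720.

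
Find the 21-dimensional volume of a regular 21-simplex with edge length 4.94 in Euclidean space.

V = (4.94^21 / 21!) · √((21+1) / 2^21) ≈ 2.34595e-08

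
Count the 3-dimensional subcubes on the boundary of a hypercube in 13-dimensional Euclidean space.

An n-cube has C(n,k)·2^(n-k) k-faces. Here C(13,3)·2^10 = 286·1024 = 292864.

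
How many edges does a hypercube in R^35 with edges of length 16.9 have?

An n-cube has n·2^(n-1) edges. With n = 35: 35·17179869184 = 601295421440.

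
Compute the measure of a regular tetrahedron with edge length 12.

Volume = (√2/12) · 12³ = 203.647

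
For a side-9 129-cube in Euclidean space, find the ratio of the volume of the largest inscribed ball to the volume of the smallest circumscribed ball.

The radii are 9/2 and 9√129/2, so the volume ratio is (1/√129)^129 = 129^{-129/2} ≈ 7.36146e-137.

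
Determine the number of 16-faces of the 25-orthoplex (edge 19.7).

An n-cross-polytope has 2^(k+1)·C(n,k+1) k-faces. Here 2^17·C(25,17) = 131072·1081575 = 141764198400.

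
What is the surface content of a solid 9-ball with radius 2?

The surface area of an n-ball is 2π^(n/2) r^(n-1) / Γ(n/2). For n=9, r=2: 8192·π^4/105 ≈ 7599.76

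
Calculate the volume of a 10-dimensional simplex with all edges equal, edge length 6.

For a regular n-simplex with edge a, V = (a^n / n!)·√((n+1)/2^n). With a=6, n=10: V ≈ 1.72701.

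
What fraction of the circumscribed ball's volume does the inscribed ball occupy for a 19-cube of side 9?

The radii are 9/2 and 9√19/2, so the volume ratio is (1/√19)^19 = 19^{-19/2} ≈ 7.10953e-13.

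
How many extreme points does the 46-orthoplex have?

Number of vertices = 2n = 92.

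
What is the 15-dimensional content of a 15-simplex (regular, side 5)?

V = (5^15 / 15!) · √((15+1) / 2^15) ≈ 0.000515686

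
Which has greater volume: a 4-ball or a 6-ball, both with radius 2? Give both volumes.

V_4(2) ≈ 78.9568. V_6(2) ≈ 330.734. The 6-ball is larger.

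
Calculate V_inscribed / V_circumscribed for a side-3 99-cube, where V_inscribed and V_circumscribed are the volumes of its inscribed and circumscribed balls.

The radii are 3/2 and 3√99/2, so the volume ratio is (1/√99)^99 = 99^{-99/2} ≈ 1.64459e-99.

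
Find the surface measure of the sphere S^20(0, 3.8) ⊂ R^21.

The surface area of an n-ball is 2π^(n/2) r^(n-1) / Γ(n/2). For n=21, r=3.8: 1.15462e+11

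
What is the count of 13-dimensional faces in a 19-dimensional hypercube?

Number of 13-faces = C(19,13) · 2^(19-13) = 27132 · 64 = 1736448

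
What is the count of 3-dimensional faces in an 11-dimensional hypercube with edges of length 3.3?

An n-cube has C(n,k)·2^(n-k) k-faces. Here C(11,3)·2^8 = 165·256 = 42240.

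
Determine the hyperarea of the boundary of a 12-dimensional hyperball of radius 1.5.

S_12(1.5) = 2·π^(12/2)·(1.5)^11 / Γ(12/2) = 59049·π^6/40960 ≈ 1385.96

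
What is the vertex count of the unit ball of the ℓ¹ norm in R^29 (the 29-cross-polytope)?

The 29-dimensional cross-polytope has 2n = 2·29 = 58 vertices.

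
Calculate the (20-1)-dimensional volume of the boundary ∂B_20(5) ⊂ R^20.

|∂B_20(5)| = 3814697265625·π^10/36288 ≈ 9.84455e+12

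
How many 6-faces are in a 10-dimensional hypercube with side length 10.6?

Number of 6-faces = C(10,6) · 2^(10-6) = 210 · 16 = 3360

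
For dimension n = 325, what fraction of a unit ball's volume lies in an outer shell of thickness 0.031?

1 - (1-0.031)^325 ≈ 0.999964 ≈ 99.996409%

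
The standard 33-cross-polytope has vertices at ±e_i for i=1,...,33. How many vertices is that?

The 33-dimensional cross-polytope has 2n = 2·33 = 66 vertices.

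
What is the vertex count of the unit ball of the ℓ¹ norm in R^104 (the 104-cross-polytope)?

Number of vertices = 2n = 208.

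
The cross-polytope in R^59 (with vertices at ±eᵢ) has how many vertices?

The vertices are ±e_1, ..., ±e_59, so there are 2·59 = 118.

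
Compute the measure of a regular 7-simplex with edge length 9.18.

V_7 = √(8) · 9.18^7 / (7! · 2^(7/2)) ≈ 272.526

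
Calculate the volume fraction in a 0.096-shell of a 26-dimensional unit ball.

Shell fraction = 1 - (1-0.096)^26 ≈ 0.927493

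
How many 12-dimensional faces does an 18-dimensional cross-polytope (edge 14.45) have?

Number of 12-faces = 2^(12+1) · C(18,12+1) = 8192 · 8568 = 70189056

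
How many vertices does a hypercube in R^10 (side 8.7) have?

The 10-cube has 2^10 = 1024 vertices.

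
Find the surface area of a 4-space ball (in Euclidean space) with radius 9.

S_4(9) = 2·π^(4/2)·(9)^3 / Γ(4/2) = 1458·π^2 ≈ 14389.9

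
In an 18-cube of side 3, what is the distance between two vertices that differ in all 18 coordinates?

||(3,3,...,3)|| = √(18)·3 ≈ 12.7279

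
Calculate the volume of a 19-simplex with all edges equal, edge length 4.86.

V_19 = √(20) · 4.86^19 / (19! · 2^(19/2)) ≈ 5.64579e-07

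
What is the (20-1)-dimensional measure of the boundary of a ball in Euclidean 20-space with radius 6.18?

S = n·V_n(r)/r = 20·V_20(6.18)/6.18 (volume-to-surface relation), giving 5.51502e+14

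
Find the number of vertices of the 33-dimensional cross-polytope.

Number of vertices = 2n = 66.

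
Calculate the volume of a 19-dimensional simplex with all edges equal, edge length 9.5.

Volume = 9.5^19 · √(20/2^19) / 19! ≈ 0.191595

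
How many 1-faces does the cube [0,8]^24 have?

Each of the 2^24 = 16777216 vertices has degree 24; total edges = 24·2^24/2 = 201326592.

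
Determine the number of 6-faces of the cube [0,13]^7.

f_6(7-cube) = (7 choose 6) · 2^1 = 14.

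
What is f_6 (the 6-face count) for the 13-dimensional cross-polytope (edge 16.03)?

f_6(13-orthoplex) = 2^7 · (13 choose 7) = 219648.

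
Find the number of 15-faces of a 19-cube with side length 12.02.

An n-cube has C(n,k)·2^(n-k) k-faces. Here C(19,15)·2^4 = 3876·16 = 62016.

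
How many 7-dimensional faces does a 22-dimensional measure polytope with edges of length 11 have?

Number of 7-faces = C(22,7) · 2^(22-7) = 170544 · 32768 = 5588385792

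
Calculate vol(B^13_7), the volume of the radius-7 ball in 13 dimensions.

V = 1771684761728·π^6/19305 ≈ 8.82299e+10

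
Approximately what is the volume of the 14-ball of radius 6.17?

Volume = π^{14/2}·(6.17)^14/Γ(8) ≈ 6.94402e+10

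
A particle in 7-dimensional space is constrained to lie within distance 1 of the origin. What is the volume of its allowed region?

V = 16·π^3/105 ≈ 4.72477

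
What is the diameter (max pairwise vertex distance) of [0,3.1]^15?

The space diagonal of an n-cube of side s is s√n. Here 3.1·√15 ≈ 12.0062.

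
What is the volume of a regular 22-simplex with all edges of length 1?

For a regular n-simplex with edge a, V = (a^n / n!)·√((n+1)/2^n). With a=1, n=22: V ≈ 2.08337e-24.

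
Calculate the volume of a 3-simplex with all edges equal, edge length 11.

Volume = (√2/12) · 11³ = 156.86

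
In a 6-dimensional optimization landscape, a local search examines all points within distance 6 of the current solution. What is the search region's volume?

Volume = π^{6/2}·(6)^6/Γ(4) = 7776·π^3 ≈ 241105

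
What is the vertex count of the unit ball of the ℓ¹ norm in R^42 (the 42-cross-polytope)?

Number of vertices = 2n = 84.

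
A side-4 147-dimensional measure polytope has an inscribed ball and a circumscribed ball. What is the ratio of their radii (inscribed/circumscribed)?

r_in / r_out = (4/2) / (4√147/2) = 1/√147 ≈ 0.0824786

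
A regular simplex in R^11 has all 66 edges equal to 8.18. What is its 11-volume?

Volume = 8.18^11 · √(12/2^11) / 11! ≈ 21.0405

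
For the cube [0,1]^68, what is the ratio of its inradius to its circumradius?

For an n-cube of any side s, the inradius is s/2 and the circumradius is s√n/2, so the ratio is 1/√68 ≈ 0.121268.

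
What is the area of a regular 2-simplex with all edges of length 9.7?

Area = (√3/4) · 9.7² = 40.7422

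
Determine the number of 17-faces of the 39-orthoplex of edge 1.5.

Each 17-face is the convex hull of 18 vertices, one chosen as ±e_i from each of 18 distinct axes: 2^18·C(39,18) = 16347075442114560.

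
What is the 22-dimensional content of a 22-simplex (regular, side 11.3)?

Volume = 11.3^22 · √(23/2^22) / 22! ≈ 0.306544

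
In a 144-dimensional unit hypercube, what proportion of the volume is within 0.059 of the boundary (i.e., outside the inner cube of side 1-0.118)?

Shell fraction = 1 - (1-0.118)^144 ≈ 0.999999986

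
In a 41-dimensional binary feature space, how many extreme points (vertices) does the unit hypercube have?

Each vertex is a binary string of length 41, so there are 2^41 = 2199023255552.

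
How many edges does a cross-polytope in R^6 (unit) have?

Each 1-face is the convex hull of 2 vertices, one chosen as ±e_i from each of 2 distinct axes: 2^2·C(6,2) = 60.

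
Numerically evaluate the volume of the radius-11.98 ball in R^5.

V_5(11.98) = π^(5/2) · (11.98)^5 / Γ(5/2 + 1) ≈ 1.29892e+06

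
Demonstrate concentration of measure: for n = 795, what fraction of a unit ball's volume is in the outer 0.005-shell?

1 - (1-0.005)^795 ≈ 0.981407 ≈ 98.14%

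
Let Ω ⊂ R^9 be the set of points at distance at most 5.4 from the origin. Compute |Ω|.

Volume = π^{9/2}·(5.4)^9/Γ(11/2) ≈ 1.28784e+07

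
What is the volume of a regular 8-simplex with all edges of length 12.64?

For a regular n-simplex with edge a, V = (a^n / n!)·√((n+1)/2^n). With a=12.64, n=8: V ≈ 3030.1.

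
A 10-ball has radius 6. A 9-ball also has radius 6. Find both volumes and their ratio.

V_10(6) ≈ 1.54199e+08. V_9(6) ≈ 3.32414e+07. Ratio V_10/V_9 ≈ 4.639.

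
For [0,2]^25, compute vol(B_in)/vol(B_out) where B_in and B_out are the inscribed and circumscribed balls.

The radii are 2/2 and 2√25/2, so the volume ratio is (1/√25)^25 = 25^{-25/2} ≈ 3.35544e-18.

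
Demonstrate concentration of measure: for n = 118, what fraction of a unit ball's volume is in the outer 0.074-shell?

1 - (1-0.074)^118 ≈ 0.999885 ≈ 99.9885%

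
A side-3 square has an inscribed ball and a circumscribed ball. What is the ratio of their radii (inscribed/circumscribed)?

r_in / r_out = (3/2) / (3√2/2) = 1/√2 ≈ 0.707107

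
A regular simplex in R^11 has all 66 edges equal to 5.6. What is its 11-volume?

Volume = 5.6^11 · √(12/2^11) / 11! ≈ 0.325715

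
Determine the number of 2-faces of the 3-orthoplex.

Each 2-face is the convex hull of 3 vertices, one chosen as ±e_i from each of 3 distinct axes: 2^3·C(3,3) = 8.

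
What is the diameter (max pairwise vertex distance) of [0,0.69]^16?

The space diagonal of an n-cube of side s is s√n. Here 0.69·√16 = 2.76.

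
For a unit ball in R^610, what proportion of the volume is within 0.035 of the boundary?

V(inner)/V(outer) = ((1-0.035)/1)^610 ≈ 3.645e-10, so the shell fraction is 1 - 3.645e-10.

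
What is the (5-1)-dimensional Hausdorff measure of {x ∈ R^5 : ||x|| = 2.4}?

The surface area of an n-ball is 2π^(n/2) r^(n-1) / Γ(n/2). For n=5, r=2.4: 873.199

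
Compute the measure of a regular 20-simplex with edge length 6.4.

For a regular n-simplex with edge a, V = (a^n / n!)·√((n+1)/2^n). With a=6.4, n=20: V ≈ 2.44503e-05.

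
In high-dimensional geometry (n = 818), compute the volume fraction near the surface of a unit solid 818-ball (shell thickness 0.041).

1 - (1-0.041)^818 ≈ 1 - 1.342e-15 ≈ (100 - 1.33e-13)%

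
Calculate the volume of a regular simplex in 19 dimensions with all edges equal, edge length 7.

V_19 = √(20) · 7^19 / (19! · 2^(19/2)) ≈ 0.00057876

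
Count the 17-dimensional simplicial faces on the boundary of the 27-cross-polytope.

An n-cross-polytope has 2^(k+1)·C(n,k+1) k-faces. Here 2^18·C(27,18) = 262144·4686825 = 1228623052800.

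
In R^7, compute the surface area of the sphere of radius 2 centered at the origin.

S_7(2) = 2·π^(7/2)·(2)^6 / Γ(7/2) = 1024·π^3/15 ≈ 2116.7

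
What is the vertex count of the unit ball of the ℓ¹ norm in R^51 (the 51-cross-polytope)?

An n-cross-polytope has 2n vertices; here n = 51, giving 102.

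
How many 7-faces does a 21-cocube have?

An n-cross-polytope has 2^(k+1)·C(n,k+1) k-faces. Here 2^8·C(21,8) = 256·203490 = 52093440.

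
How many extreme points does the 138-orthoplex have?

An n-cross-polytope has 2n vertices; here n = 138, giving 276.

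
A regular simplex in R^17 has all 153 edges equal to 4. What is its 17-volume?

V = (4^17 / 17!) · √((17+1) / 2^17) ≈ 5.66021e-07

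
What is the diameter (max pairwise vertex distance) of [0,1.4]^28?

Diagonal = √28 · 1.4 ≈ 7.4081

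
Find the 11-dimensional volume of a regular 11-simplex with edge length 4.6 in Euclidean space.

V_11 = √(12) · 4.6^11 / (11! · 2^(11/2)) ≈ 0.0374202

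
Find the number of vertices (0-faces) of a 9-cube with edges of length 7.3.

f_0(9-cube) = (9 choose 0) · 2^9 = 512.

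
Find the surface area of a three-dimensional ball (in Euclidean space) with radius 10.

S_3(10) = 2·π^(3/2)·(10)^2 / Γ(3/2) = 4πr² = 4π·(10)² ≈ 1256.64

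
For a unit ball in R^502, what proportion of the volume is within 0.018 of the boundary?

V(inner)/V(outer) = ((1-0.018)/1)^502 ≈ 0.0001096, so the shell fraction is 0.99989.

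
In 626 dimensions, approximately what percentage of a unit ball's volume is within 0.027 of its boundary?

1 - (1-0.027)^626 ≈ 0.9999999638 ≈ 99.999996%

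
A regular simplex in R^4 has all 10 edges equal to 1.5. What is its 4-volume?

For a regular n-simplex with edge a, V = (a^n / n!)·√((n+1)/2^n). With a=1.5, n=4: V ≈ 0.117918.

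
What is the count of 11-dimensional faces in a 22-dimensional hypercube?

Choose 11 of 22 axes to span the face (C(22,11) = 705432 ways), then fix each of the remaining 11 coordinates at one of its two extreme values (2^11 = 2048 ways): 705432·2048 = 1444724736.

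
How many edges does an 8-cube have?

An n-cube has n·2^(n-1) edges. With n = 8: 8·128 = 1024.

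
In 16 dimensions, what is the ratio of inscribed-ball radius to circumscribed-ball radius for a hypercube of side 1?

For an n-cube of any side s, the inradius is s/2 and the circumradius is s√n/2, so the ratio is 1/√16 ≈ 0.25.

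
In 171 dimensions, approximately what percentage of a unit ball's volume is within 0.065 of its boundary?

1 - (1-0.065)^171 ≈ 0.99999 ≈ 99.998980%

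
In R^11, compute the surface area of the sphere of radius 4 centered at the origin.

The surface area of an n-ball is 2π^(n/2) r^(n-1) / Γ(n/2). For n=11, r=4: 67108864·π^5/945 ≈ 2.17319e+07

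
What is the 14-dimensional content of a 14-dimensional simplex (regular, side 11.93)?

For a regular n-simplex with edge a, V = (a^n / n!)·√((n+1)/2^n). With a=11.93, n=14: V ≈ 410.576.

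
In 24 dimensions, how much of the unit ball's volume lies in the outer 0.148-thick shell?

Shell fraction = 1 - (1-0.148)^24 ≈ 0.978593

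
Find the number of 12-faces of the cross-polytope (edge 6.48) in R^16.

An n-cross-polytope has 2^(k+1)·C(n,k+1) k-faces. Here 2^13·C(16,13) = 8192·560 = 4587520.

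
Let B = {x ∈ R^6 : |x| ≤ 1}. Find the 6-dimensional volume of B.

The n-ball volume is π^(n/2)·r^n/Γ(n/2+1). With n=6, r=1: V = π^3/6 ≈ 5.16771.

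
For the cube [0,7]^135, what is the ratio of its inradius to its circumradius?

Ratio = (s/2)/(s√135/2) = 135^(-1/2) ≈ 0.0860663.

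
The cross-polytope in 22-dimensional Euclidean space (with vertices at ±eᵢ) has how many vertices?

Number of vertices = 2n = 44.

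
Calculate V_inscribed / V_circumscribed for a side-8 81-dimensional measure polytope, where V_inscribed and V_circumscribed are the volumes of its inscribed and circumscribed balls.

Volume scales as r^n, and r_in/r_out = 1/√81, giving (1/√81)^81 ≈ 5.08577e-78.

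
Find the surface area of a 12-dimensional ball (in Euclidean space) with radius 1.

The surface area of an n-ball is 2π^(n/2) r^(n-1) / Γ(n/2). For n=12, r=1: π^6/60 ≈ 16.0232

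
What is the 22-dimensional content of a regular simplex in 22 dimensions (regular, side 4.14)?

Volume = 4.14^22 · √(23/2^22) / 22! ≈ 7.81223e-11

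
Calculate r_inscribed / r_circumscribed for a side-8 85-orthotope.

r_in = 8/2 (half the side); r_out = 8√85/2 (half the diagonal). Ratio = 1/√85 ≈ 0.108465.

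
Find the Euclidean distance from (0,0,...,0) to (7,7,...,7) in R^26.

Diagonal = √26 · 7 ≈ 35.6931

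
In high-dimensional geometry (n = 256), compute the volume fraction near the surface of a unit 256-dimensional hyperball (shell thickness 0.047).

1 - (1-0.047)^256 ≈ 0.9999955559 ≈ 99.999556%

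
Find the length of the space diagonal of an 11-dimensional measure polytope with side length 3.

||(3,3,...,3)|| = √(11)·3 ≈ 9.94987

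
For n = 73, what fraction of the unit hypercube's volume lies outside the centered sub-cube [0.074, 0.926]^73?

1 - (1 - 2·0.074)^73 = 1 - 0.852^73 ≈ 0.999992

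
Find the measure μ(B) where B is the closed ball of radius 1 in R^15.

Volume = π^{15/2}·(1)^15/Γ(17/2) = 256·π^7/2027025 ≈ 0.381443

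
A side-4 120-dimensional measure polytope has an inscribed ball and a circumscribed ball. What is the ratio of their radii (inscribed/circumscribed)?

For an n-cube of any side s, the inradius is s/2 and the circumradius is s√n/2, so the ratio is 1/√120 ≈ 0.0912871.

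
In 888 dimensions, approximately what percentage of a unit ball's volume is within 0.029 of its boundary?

1 - (1-0.029)^888 ≈ 1 - 4.474e-12 ≈ (100 - 4.47e-10)%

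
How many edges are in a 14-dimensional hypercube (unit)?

An n-cube has C(n,k)·2^(n-k) k-faces. Here C(14,1)·2^13 = 14·8192 = 114688.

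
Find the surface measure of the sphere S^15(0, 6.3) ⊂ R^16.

|∂B_16(6.3)| ≈ 3.6805e+12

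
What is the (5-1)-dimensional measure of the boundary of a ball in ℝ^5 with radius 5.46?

The surface area of an n-ball is 2π^(n/2) r^(n-1) / Γ(n/2). For n=5, r=5.46: 23390.5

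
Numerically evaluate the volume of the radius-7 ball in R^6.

The n-ball volume is π^(n/2)·r^n/Γ(n/2+1). With n=6, r=7: V = 117649·π^3/6 ≈ 607976.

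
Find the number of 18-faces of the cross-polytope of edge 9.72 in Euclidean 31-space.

An n-cross-polytope has 2^(k+1)·C(n,k+1) k-faces. Here 2^19·C(31,19) = 524288·141120525 = 73987797811200.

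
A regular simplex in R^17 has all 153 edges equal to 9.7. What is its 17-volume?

Volume = 9.7^17 · √(18/2^17) / 17! ≈ 1.96305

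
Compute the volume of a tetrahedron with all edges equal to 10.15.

Volume = (√2/12) · 10.15³ = 123.234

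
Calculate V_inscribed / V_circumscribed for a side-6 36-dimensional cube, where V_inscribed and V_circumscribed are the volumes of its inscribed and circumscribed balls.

V_in/V_out = n^(-n/2) = 36^(-36/2) ≈ 9.69516e-29.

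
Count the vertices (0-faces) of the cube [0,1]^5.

Number of vertices = 2^5 = 32.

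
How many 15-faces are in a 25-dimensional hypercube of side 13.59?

An n-cube has C(n,k)·2^(n-k) k-faces. Here C(25,15)·2^10 = 3268760·1024 = 3347210240.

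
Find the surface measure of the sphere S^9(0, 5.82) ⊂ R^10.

S_10(5.82) = 2·π^(10/2)·(5.82)^9 / Γ(10/2) ≈ 1.95378e+08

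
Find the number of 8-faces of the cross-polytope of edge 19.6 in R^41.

f_8(41-orthoplex) = 2^9 · (41 choose 9) = 179375905280.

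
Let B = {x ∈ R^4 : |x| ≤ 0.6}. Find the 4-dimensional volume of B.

Volume = π^{4/2}·(0.6)^4/Γ(3) ≈ 0.63955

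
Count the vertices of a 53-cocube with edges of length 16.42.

An n-cross-polytope has 2n vertices; here n = 53, giving 106.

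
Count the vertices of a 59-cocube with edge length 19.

An n-cross-polytope has 2n vertices; here n = 59, giving 118.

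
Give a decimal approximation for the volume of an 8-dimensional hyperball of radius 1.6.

Volume = π^{8/2}·(1.6)^8/Γ(5) ≈ 174.32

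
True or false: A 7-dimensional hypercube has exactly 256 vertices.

False. The 7-cube has 2^7 = 128 vertices.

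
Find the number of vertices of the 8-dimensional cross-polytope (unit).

The vertices are ±e_1, ..., ±e_8, so there are 2·8 = 16.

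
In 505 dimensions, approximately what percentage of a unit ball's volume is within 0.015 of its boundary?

1 - (1-0.015)^505 ≈ 0.999515 ≈ 99.9515%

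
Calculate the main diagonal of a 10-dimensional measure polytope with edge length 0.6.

d = √(0.6² + 0.6² + ... + 0.6²) [10 terms] = √(10·0.6²) = 0.6√10 ≈ 1.89737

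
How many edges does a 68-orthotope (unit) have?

The 68-cube has n·2^(n-1) = 68·2^67 = 68·147573952589676412928 = 10035028776097996079104 edges.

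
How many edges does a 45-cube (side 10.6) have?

An n-cube has n·2^(n-1) edges. With n = 45: 45·17592186044416 = 791648371998720.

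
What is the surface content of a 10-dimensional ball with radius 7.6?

|∂B_10(7.6)| ≈ 2.1572e+09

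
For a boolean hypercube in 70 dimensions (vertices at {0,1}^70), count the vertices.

Number of vertices = 2^70 = 1180591620717411303424.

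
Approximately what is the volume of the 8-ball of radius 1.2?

V_8(1.2) = π^(8/2) · (1.2)^8 / Γ(8/2 + 1) ≈ 17.4517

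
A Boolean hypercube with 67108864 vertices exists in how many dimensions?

The n-cube has 2^n vertices, and 67108864 = 2^26, so n = 26.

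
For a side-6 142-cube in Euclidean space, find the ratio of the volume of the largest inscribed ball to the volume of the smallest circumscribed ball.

Volume scales as r^n, and r_in/r_out = 1/√142, giving (1/√142)^142 ≈ 1.54002e-153.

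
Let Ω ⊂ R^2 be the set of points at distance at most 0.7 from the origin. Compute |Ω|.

V_2(0.7) = π^(2/2) · (0.7)^2 / Γ(2/2 + 1) ≈ 1.53938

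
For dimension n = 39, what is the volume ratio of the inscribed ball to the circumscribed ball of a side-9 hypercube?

The radii are 9/2 and 9√39/2, so the volume ratio is (1/√39)^39 = 39^{-39/2} ≈ 9.42411e-32.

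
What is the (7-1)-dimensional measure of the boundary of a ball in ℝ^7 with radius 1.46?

|∂B_7(1.46)| ≈ 320.328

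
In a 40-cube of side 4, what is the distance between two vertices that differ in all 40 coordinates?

The space diagonal of an n-cube of side s is s√n. Here 4·√40 ≈ 25.2982.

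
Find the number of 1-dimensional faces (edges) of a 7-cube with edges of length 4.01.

Each of the 2^7 = 128 vertices has degree 7; total edges = 7·2^7/2 = 448.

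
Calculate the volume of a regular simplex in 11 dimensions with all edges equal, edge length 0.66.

For a regular n-simplex with edge a, V = (a^n / n!)·√((n+1)/2^n). With a=0.66, n=11: V ≈ 1.98497e-11.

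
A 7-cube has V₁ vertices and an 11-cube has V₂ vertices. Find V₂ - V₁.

V₁ = 2^7 = 128. V₂ = 2^11 = 2048. V₂ - V₁ = 1920.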